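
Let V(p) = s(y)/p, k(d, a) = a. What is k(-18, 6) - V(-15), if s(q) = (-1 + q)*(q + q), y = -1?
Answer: 94/15 ≈ 6.2667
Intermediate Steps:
s(q) = 2*q*(-1 + q) (s(q) = (-1 + q)*(2*q) = 2*q*(-1 + q))
V(p) = 4/p (V(p) = (2*(-1)*(-1 - 1))/p = (2*(-1)*(-2))/p = 4/p)
k(-18, 6) - V(-15) = 6 - 4/(-15) = 6 - 4*(-1)/15 = 6 - 1*(-4/15) = 6 + 4/15 = 94/15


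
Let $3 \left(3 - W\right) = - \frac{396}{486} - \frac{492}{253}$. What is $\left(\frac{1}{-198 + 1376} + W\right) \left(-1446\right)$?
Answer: $- \frac{22810181255}{4023459} \approx -5669.3$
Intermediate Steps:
$W = \frac{80329}{20493}$ ($W = 3 - \frac{- \frac{396}{486} - \frac{492}{253}}{3} = 3 - \frac{\left(-396\right) \frac{1}{486} - \frac{492}{253}}{3} = 3 - \frac{- \frac{22}{27} - \frac{492}{253}}{3} = 3 - - \frac{18850}{20493} = 3 + \frac{18850}{20493} = \frac{80329}{20493} \approx 3.9198$)
$\left(\frac{1}{-198 + 1376} + W\right) \left(-1446\right) = \left(\frac{1}{-198 + 1376} + \frac{80329}{20493}\right) \left(-1446\right) = \left(\frac{1}{1178} + \frac{80329}{20493}\right) \left(-1446\right) = \frac{94648055}{24140754} \left(-1446\right) = - \frac{22810181255}{4023459}$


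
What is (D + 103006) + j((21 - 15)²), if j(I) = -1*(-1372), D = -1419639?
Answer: -1315261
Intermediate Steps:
j(I) = 1372
(D + 103006) + j((21 - 15)²) = (-1419639 + 103006) + 1372 = -1316633 + 1372 = -1315261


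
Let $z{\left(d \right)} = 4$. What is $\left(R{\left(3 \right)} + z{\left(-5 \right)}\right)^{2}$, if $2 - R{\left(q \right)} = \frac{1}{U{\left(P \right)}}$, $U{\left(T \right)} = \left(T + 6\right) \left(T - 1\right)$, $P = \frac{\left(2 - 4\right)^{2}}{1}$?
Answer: $\frac{32041}{900} \approx 35.601$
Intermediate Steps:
$P = 4$ ($P = \left(-2\right)^{2} \cdot 1 = 4 \cdot 1 = 4$)
$U{\left(T \right)} = \left(-1 + T\right) \left(6 + T\right)$ ($U{\left(T \right)} = \left(6 + T\right) \left(-1 + T\right) = \left(-1 + T\right) \left(6 + T\right)$)
$R{\left(q \right)} = \frac{59}{30}$ ($R{\left(q \right)} = 2 - \frac{1}{-6 + 4^{2} + 5 \cdot 4} = 2 - \frac{1}{-6 + 16 + 20} = 2 - \frac{1}{30} = \frac{59}{30}$)
$\left(R{\left(3 \right)} + z{\left(-5 \right)}\right)^{2} = \left(\frac{59}{30} + 4\right)^{2} = \left(\frac{179}{30}\right)^{2} = \frac{32041}{900}$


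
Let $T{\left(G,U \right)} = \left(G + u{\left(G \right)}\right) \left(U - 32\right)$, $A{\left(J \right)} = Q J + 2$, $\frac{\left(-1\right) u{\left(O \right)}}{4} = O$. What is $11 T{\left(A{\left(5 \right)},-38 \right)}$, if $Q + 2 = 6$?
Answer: $50820$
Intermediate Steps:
$Q = 4$ ($Q = -2 + 6 = 4$)
$u{\left(O \right)} = - 4 O$
$A{\left(J \right)} = 2 + 4 J$ ($A{\left(J \right)} = 4 J + 2 = 2 + 4 J$)
$T{\left(G,U \right)} = - 3 G \left(-32 + U\right)$ ($T{\left(G,U \right)} = \left(G - 4 G\right) \left(U - 32\right) = - 3 G \left(-32 + U\right)$)
$11 T{\left(A{\left(5 \right)},-38 \right)} = 11 \cdot 3 \left(2 + 4 \cdot 5\right) \left(32 - -38\right) = 11 \cdot 3 \left(2 + 20\right) \left(32 + 38\right) = 11 \cdot 3 \cdot 22 \cdot 70 = 11 \cdot 4620 = 50820$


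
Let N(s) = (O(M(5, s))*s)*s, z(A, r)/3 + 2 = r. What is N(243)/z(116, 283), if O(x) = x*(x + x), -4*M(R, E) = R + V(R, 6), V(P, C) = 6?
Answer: 2381643/2248 ≈ 1059.4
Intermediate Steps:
z(A, r) = -6 + 3*r
M(R, E) = -3/2 - R/4 (M(R, E) = -(R + 6)/4 = -(6 + R)/4 = -3/2 - R/4)
O(x) = 2*x² (O(x) = x*(2*x) = 2*x²)
N(s) = 121*s²/8 (N(s) = ((2*(-3/2 - ¼*5)²)*s)*s = ((2*(-3/2 - 5/4)²)*s)*s = ((2*(-11/4)²)*s)*s = ((2*(121/16))*s)*s = (121*s/8)*s = 121*s²/8)
N(243)/z(116, 283) = ((121/8)*243²)/(-6 + 3*283) = ((121/8)*59049)/(-6 + 849) = (7144929/8)/843 = (7144929/8)*(1/843) = 2381643/2248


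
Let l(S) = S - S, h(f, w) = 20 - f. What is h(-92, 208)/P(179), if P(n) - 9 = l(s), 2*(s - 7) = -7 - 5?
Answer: 112/9 ≈ 12.444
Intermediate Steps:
s = 1 (s = 7 + (-7 - 5)/2 = 7 + (1/2)*(-12) = 7 - 6 = 1)
l(S) = 0
P(n) = 9 (P(n) = 9 + 0 = 9)
h(-92, 208)/P(179) = (20 - 1*(-92))/9 = (20 + 92)*(1/9) = 112*(1/9) = 112/9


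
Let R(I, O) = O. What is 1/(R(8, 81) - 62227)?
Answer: -1/62146 ≈ -1.6091e-5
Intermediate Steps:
1/(R(8, 81) - 62227) = 1/(81 - 62227) = 1/(-62146) = -1/62146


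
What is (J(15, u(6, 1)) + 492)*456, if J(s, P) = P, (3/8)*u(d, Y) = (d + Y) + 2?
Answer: 235296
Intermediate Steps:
u(d, Y) = 16/3 + 8*Y/3 + 8*d/3 (u(d, Y) = 8*((d + Y) + 2)/3 = 8*((Y + d) + 2)/3 = 8*(2 + Y + d)/3 = 16/3 + 8*Y/3 + 8*d/3)
(J(15, u(6, 1)) + 492)*456 = ((16/3 + (8/3)*1 + (8/3)*6) + 492)*456 = ((16/3 + 8/3 + 16) + 492)*456 = (24 + 492)*456 = 516*456 = 235296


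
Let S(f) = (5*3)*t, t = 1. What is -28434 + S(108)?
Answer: -28419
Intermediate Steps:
S(f) = 15 (S(f) = (5*3)*1 = 15*1 = 15)
-28434 + S(108) = -28434 + 15 = -28419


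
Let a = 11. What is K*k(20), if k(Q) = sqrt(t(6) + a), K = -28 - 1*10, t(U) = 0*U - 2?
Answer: -114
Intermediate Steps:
t(U) = -2 (t(U) = 0 - 2 = -2)
K = -38 (K = -28 - 10 = -38)
k(Q) = 3 (k(Q) = sqrt(-2 + 11) = sqrt(9) = 3)
K*k(20) = -38*3 = -114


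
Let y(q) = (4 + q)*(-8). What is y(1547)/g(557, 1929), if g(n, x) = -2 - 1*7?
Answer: 4136/3 ≈ 1378.7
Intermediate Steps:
g(n, x) = -9 (g(n, x) = -2 - 7 = -9)
y(q) = -32 - 8*q
y(1547)/g(557, 1929) = (-32 - 8*1547)/(-9) = (-32 - 12376)*(-1/9) = -12408*(-1/9) = 4136/3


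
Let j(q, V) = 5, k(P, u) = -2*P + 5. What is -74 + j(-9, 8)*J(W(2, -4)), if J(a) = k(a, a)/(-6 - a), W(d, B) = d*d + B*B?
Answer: -1749/26 ≈ -67.269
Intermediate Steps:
k(P, u) = 5 - 2*P
W(d, B) = B² + d² (W(d, B) = d² + B² = B² + d²)
J(a) = (5 - 2*a)/(-6 - a)
-74 + j(-9, 8)*J(W(2, -4)) = -74 + 5*((-5 + 2*((-4)² + 2²))/(6 + ((-4)² + 2²))) = -74 + 5*((-5 + 2*(16 + 4))/(6 + (16 + 4))) = -74 + 5*((-5 + 2*20)/(6 + 20)) = -74 + 5*((-5 + 40)/26) = -74 + 5*((1/26)*35) = -74 + 5*(35/26) = -74 + 175/26 = -1749/26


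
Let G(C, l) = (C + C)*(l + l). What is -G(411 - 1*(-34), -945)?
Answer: 1682100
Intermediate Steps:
G(C, l) = 4*C*l (G(C, l) = (2*C)*(2*l) = 4*C*l)
-G(411 - 1*(-34), -945) = -4*(411 - 1*(-34))*(-945) = -4*(411 + 34)*(-945) = -4*445*(-945) = -1*(-1682100) = 1682100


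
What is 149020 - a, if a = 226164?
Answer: -77144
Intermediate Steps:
149020 - a = 149020 - 1*226164 = 149020 - 226164 = -77144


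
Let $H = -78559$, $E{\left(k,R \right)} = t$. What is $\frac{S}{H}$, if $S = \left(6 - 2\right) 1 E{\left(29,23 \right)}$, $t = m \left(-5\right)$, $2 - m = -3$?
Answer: $\frac{100}{78559} \approx 0.0012729$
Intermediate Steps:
$m = 5$ ($m = 2 - -3 = 2 + 3 = 5$)
$t = -25$ ($t = 5 \left(-5\right) = -25$)
$E{\left(k,R \right)} = -25$
$S = -100$ ($S = \left(6 - 2\right) 1 \left(-25\right) = 4 \cdot 1 \left(-25\right) = 4 \left(-25\right) = -100$)
$\frac{S}{H} = - \frac{100}{-78559} = \left(-100\right) \left(- \frac{1}{78559}\right) = \frac{100}{78559}$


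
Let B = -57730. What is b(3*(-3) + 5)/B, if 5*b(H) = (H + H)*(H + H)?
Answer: -32/144325 ≈ -0.00022172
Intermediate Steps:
b(H) = 4*H**2/5 (b(H) = ((H + H)*(H + H))/5 = ((2*H)*(2*H))/5 = (4*H**2)/5 = 4*H**2/5)
b(3*(-3) + 5)/B = (4*(3*(-3) + 5)**2/5)/(-57730) = (4*(-9 + 5)**2/5)*(-1/57730) = ((4/5)*(-4)**2)*(-1/57730) = ((4/5)*16)*(-1/57730) = (64/5)*(-1/57730) = -32/144325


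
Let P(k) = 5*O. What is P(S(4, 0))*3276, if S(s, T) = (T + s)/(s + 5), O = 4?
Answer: 65520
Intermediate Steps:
S(s, T) = (T + s)/(5 + s)
P(k) = 20 (P(k) = 5*4 = 20)
P(S(4, 0))*3276 = 20*3276 = 65520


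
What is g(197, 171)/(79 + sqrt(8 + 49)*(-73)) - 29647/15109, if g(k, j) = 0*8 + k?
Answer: -9055479631/4495108808 - 14381*sqrt(57)/297512 ≈ -2.3795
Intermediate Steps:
g(k, j) = k (g(k, j) = 0 + k = k)
g(197, 171)/(79 + sqrt(8 + 49)*(-73)) - 29647/15109 = 197/(79 + sqrt(8 + 49)*(-73)) - 29647/15109 = 197/(79 + sqrt(57)*(-73)) - 29647*1/15109 = 197/(79 - 73*sqrt(57)) - 29647/15109 = -29647/15109 + 197/(79 - 73*sqrt(57))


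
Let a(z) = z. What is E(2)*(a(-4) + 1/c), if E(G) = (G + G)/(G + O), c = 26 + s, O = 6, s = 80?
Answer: -423/212 ≈ -1.9953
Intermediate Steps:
c = 106 (c = 26 + 80 = 106)
E(G) = 2*G/(6 + G) (E(G) = (G + G)/(G + 6) = (2*G)/(6 + G) = 2*G/(6 + G))
E(2)*(a(-4) + 1/c) = (2*2/(6 + 2))*(-4 + 1/106) = (2*2/8)*(-4 + 1/106) = (2*2*(⅛))*(-423/106) = (½)*(-423/106) = -423/212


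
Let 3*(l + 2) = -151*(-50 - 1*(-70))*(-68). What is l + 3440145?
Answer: 10525789/3 ≈ 3.5086e+6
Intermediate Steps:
l = 205354/3 (l = -2 + (-151*(-50 - 1*(-70))*(-68))/3 = -2 + (-151*(-50 + 70)*(-68))/3 = -2 + (-151*20*(-68))/3 = -2 + (-3020*(-68))/3 = -2 + (⅓)*205360 = -2 + 205360/3 = 205354/3 ≈ 68451.)
l + 3440145 = 205354/3 + 3440145 = 10525789/3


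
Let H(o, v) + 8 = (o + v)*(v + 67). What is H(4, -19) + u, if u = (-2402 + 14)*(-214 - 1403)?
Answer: 3860668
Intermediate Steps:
H(o, v) = -8 + (67 + v)*(o + v) (H(o, v) = -8 + (o + v)*(v + 67) = -8 + (o + v)*(67 + v) = -8 + (67 + v)*(o + v))
u = 3861396 (u = -2388*(-1617) = 3861396)
H(4, -19) + u = (-8 + (-19)² + 67*4 + 67*(-19) + 4*(-19)) + 3861396 = (-8 + 361 + 268 - 1273 - 76) + 3861396 = -728 + 3861396 = 3860668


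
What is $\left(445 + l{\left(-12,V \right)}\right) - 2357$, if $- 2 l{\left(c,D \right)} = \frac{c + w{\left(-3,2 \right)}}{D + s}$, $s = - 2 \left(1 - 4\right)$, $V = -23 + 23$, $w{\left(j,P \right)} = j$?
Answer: $- \frac{7643}{4} \approx -1910.8$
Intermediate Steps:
$V = 0$
$s = 6$ ($s = \left(-2\right) \left(-3\right) = 6$)
$l{\left(c,D \right)} = - \frac{-3 + c}{2 \left(6 + D\right)}$ ($l{\left(c,D \right)} = - \frac{\left(c - 3\right) \frac{1}{D + 6}}{2} = - \frac{\left(-3 + c\right) \frac{1}{6 + D}}{2} = - \frac{\frac{1}{6 + D} \left(-3 + c\right)}{2} = - \frac{-3 + c}{2 \left(6 + D\right)}$)
$\left(445 + l{\left(-12,V \right)}\right) - 2357 = \left(445 + \frac{3 - -12}{2 \left(6 + 0\right)}\right) - 2357 = \left(445 + \frac{3 + 12}{2 \cdot 6}\right) - 2357 = \left(445 + \frac{1}{2} \cdot \frac{1}{6} \cdot 15\right) - 2357 = \left(445 + \frac{5}{4}\right) - 2357 = \frac{1785}{4} - 2357 = - \frac{7643}{4}$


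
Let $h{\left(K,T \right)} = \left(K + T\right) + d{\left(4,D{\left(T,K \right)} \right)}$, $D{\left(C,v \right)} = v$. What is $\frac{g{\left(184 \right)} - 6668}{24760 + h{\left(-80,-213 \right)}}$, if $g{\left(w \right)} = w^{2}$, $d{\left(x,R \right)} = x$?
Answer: $\frac{27188}{24471} \approx 1.111$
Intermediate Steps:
$h{\left(K,T \right)} = 4 + K + T$ ($h{\left(K,T \right)} = \left(K + T\right) + 4 = 4 + K + T$)
$\frac{g{\left(184 \right)} - 6668}{24760 + h{\left(-80,-213 \right)}} = \frac{184^{2} - 6668}{24760 - 289} = \frac{33856 - 6668}{24760 - 289} = \frac{27188}{24471}$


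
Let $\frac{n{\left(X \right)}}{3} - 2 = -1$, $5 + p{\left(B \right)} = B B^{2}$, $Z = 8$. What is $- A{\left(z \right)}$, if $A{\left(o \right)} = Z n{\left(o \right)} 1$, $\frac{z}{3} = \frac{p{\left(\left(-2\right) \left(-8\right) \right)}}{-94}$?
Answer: $-24$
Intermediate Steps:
$p{\left(B \right)} = -5 + B^{3}$ ($p{\left(B \right)} = -5 + B B^{2} = -5 + B^{3}$)
$n{\left(X \right)} = 3$ ($n{\left(X \right)} = 6 + 3 \left(-1\right) = 6 - 3 = 3$)
$z = - \frac{12273}{94}$ ($z = 3 \frac{-5 + \left(\left(-2\right) \left(-8\right)\right)^{3}}{-94} = 3 \left(-5 + 16^{3}\right) \left(- \frac{1}{94}\right) = 3 \left(-5 + 4096\right) \left(- \frac{1}{94}\right) = 3 \cdot 4091 \left(- \frac{1}{94}\right) = 3 \left(- \frac{4091}{94}\right) = - \frac{12273}{94} \approx -130.56$)
$A{\left(o \right)} = 24$ ($A{\left(o \right)} = 8 \cdot 3 \cdot 1 = 24 \cdot 1 = 24$)
$- A{\left(z \right)} = \left(-1\right) 24 = -24$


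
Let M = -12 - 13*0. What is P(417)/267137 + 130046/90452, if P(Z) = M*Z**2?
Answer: -77001597817/12081537962 ≈ -6.3735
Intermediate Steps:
M = -12 (M = -12 + 0 = -12)
P(Z) = -12*Z**2
P(417)/267137 + 130046/90452 = -12*417**2/267137 + 130046/90452 = -12*173889*(1/267137) + 130046*(1/90452) = -2086668*1/267137 + 65023/45226 = -2086668/267137 + 65023/45226 = -77001597817/12081537962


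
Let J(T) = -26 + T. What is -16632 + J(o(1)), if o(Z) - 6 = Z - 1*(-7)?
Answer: -16644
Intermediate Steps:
o(Z) = 13 + Z (o(Z) = 6 + (Z - 1*(-7)) = 6 + (Z + 7) = 6 + (7 + Z) = 13 + Z)
-16632 + J(o(1)) = -16632 + (-26 + (13 + 1)) = -16632 + (-26 + 14) = -16632 - 12 = -16644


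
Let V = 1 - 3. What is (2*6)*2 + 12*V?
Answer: 0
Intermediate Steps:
V = -2
(2*6)*2 + 12*V = (2*6)*2 + 12*(-2) = 12*2 - 24 = 24 - 24 = 0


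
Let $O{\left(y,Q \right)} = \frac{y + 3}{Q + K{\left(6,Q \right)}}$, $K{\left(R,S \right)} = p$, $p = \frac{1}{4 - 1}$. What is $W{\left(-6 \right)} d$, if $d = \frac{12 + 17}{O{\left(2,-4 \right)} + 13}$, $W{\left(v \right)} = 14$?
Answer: $\frac{2233}{64} \approx 34.891$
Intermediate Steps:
$p = \frac{1}{3} \approx 0.33333$
$K{\left(R,S \right)} = \frac{1}{3}$
$O{\left(y,Q \right)} = \frac{3 + y}{\frac{1}{3} + Q}$ ($O{\left(y,Q \right)} = \frac{y + 3}{Q + \frac{1}{3}} = \frac{3 + y}{\frac{1}{3} + Q}$)
$d = \frac{319}{128}$ ($d = \frac{12 + 17}{\frac{3 \left(3 + 2\right)}{1 + 3 \left(-4\right)} + 13} = \frac{29}{3 \frac{1}{1 - 12} \cdot 5 + 13} = \frac{29}{3 \frac{1}{-11} \cdot 5 + 13} = \frac{29}{3 \left(- \frac{1}{11}\right) 5 + 13} = \frac{29}{- \frac{15}{11} + 13} = \frac{29}{\frac{128}{11}} = 29 \cdot \frac{11}{128} = \frac{319}{128} \approx 2.4922$)
$W{\left(-6 \right)} d = 14 \cdot \frac{319}{128} = \frac{2233}{64}$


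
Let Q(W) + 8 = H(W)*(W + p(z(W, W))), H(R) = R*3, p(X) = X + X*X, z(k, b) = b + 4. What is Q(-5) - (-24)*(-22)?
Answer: -461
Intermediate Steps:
z(k, b) = 4 + b
p(X) = X + X²
H(R) = 3*R
Q(W) = -8 + 3*W*(W + (4 + W)*(5 + W)) (Q(W) = -8 + (3*W)*(W + (4 + W)*(1 + (4 + W))) = -8 + (3*W)*(W + (4 + W)*(5 + W)) = -8 + 3*W*(W + (4 + W)*(5 + W)))
Q(-5) - (-24)*(-22) = (-8 + 3*(-5)³ + 30*(-5)² + 60*(-5)) - (-24)*(-22) = (-8 + 3*(-125) + 30*25 - 300) - 1*528 = (-8 - 375 + 750 - 300) - 528 = 67 - 528 = -461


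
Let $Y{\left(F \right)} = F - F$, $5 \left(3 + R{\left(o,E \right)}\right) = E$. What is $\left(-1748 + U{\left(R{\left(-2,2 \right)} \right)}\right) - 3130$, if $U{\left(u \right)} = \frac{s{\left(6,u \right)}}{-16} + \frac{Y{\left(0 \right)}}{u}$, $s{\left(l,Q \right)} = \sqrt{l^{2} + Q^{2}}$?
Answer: $-4878 - \frac{\sqrt{1069}}{80} \approx -4878.4$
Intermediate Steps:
$R{\left(o,E \right)} = -3 + \frac{E}{5}$
$s{\left(l,Q \right)} = \sqrt{Q^{2} + l^{2}}$
$Y{\left(F \right)} = 0$
$U{\left(u \right)} = - \frac{\sqrt{36 + u^{2}}}{16}$ ($U{\left(u \right)} = \frac{\sqrt{u^{2} + 6^{2}}}{-16} + \frac{0}{u} = \sqrt{u^{2} + 36} \left(- \frac{1}{16}\right) + 0 = \sqrt{36 + u^{2}} \left(- \frac{1}{16}\right) + 0 = - \frac{\sqrt{36 + u^{2}}}{16} + 0 = - \frac{\sqrt{36 + u^{2}}}{16}$)
$\left(-1748 + U{\left(R{\left(-2,2 \right)} \right)}\right) - 3130 = \left(-1748 - \frac{\sqrt{36 + \left(-3 + \frac{1}{5} \cdot 2\right)^{2}}}{16}\right) - 3130 = \left(-1748 - \frac{\sqrt{36 + \left(-3 + \frac{2}{5}\right)^{2}}}{16}\right) - 3130 = \left(-1748 - \frac{\sqrt{36 + \left(- \frac{13}{5}\right)^{2}}}{16}\right) - 3130 = \left(-1748 - \frac{\sqrt{36 + \frac{169}{25}}}{16}\right) - 3130 = \left(-1748 - \frac{\sqrt{\frac{1069}{25}}}{16}\right) - 3130 = \left(-1748 - \frac{\frac{1}{5} \sqrt{1069}}{16}\right) - 3130 = \left(-1748 - \frac{\sqrt{1069}}{80}\right) - 3130 = -4878 - \frac{\sqrt{1069}}{80}$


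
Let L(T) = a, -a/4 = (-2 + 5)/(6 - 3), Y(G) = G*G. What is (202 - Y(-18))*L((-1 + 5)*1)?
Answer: 488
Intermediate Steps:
Y(G) = G²
a = -4 (a = -4*(-2 + 5)/(6 - 3) = -12/3 = -4*1 = -4)
L(T) = -4
(202 - Y(-18))*L((-1 + 5)*1) = (202 - 1*(-18)²)*(-4) = (202 - 1*324)*(-4) = (202 - 324)*(-4) = -122*(-4) = 488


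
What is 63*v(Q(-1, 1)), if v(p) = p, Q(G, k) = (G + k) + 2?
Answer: 126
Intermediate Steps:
Q(G, k) = 2 + G + k
63*v(Q(-1, 1)) = 63*(2 - 1 + 1) = 63*2 = 126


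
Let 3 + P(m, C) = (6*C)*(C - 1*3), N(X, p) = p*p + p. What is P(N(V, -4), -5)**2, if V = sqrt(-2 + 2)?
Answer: 56169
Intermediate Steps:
V = 0 (V = sqrt(0) = 0)
N(X, p) = p + p**2 (N(X, p) = p**2 + p = p + p**2)
P(m, C) = -3 + 6*C*(-3 + C) (P(m, C) = -3 + (6*C)*(C - 1*3) = -3 + (6*C)*(C - 3) = -3 + (6*C)*(-3 + C) = -3 + 6*C*(-3 + C))
P(N(V, -4), -5)**2 = (-3 - 18*(-5) + 6*(-5)**2)**2 = (-3 + 90 + 6*25)**2 = (-3 + 90 + 150)**2 = 237**2 = 56169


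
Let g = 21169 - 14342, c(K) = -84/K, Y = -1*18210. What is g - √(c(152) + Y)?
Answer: 6827 - 3*I*√2921782/38 ≈ 6827.0 - 134.95*I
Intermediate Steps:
Y = -18210
g = 6827
g - √(c(152) + Y) = 6827 - √(-84/152 - 18210) = 6827 - √(-84*1/152 - 18210) = 6827 - √(-21/38 - 18210) = 6827 - √(-692001/38) = 6827 - 3*I*√2921782/38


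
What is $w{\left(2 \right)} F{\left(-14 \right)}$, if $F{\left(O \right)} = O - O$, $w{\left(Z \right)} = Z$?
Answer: $0$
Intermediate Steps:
$F{\left(O \right)} = 0$
$w{\left(2 \right)} F{\left(-14 \right)} = 2 \cdot 0 = 0$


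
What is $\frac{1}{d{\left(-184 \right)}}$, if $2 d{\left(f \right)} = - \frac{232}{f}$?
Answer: $\frac{46}{29} \approx 1.5862$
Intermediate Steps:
$d{\left(f \right)} = - \frac{116}{f}$ ($d{\left(f \right)} = \frac{\left(-232\right) \frac{1}{f}}{2} = - \frac{116}{f}$)
$\frac{1}{d{\left(-184 \right)}} = \frac{1}{\left(-116\right) \frac{1}{-184}} = \frac{1}{\left(-116\right) \left(- \frac{1}{184}\right)} = \frac{1}{\frac{29}{46}} = \frac{46}{29}$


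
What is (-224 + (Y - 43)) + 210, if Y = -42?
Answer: -99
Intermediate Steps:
(-224 + (Y - 43)) + 210 = (-224 + (-42 - 43)) + 210 = (-224 - 85) + 210 = -309 + 210 = -99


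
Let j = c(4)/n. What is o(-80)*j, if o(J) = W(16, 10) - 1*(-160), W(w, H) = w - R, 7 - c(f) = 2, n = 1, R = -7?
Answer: 915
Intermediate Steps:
c(f) = 5 (c(f) = 7 - 1*2 = 7 - 2 = 5)
W(w, H) = 7 + w (W(w, H) = w - 1*(-7) = w + 7 = 7 + w)
j = 5 (j = 5/1 = 5*1 = 5)
o(J) = 183 (o(J) = (7 + 16) - 1*(-160) = 23 + 160 = 183)
o(-80)*j = 183*5 = 915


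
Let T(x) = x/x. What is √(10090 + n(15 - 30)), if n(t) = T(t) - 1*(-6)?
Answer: √10097 ≈ 100.48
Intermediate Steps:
T(x) = 1
n(t) = 7 (n(t) = 1 - 1*(-6) = 1 + 6 = 7)
√(10090 + n(15 - 30)) = √(10090 + 7) = √10097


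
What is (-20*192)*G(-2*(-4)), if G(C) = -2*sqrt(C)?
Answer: 15360*sqrt(2) ≈ 21722.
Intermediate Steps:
(-20*192)*G(-2*(-4)) = (-20*192)*(-2*2*sqrt(2)) = -(-7680)*sqrt(8) = -(-7680)*2*sqrt(2) = -(-15360)*sqrt(2) = 15360*sqrt(2)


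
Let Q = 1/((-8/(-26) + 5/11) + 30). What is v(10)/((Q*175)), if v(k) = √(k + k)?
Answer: 8798*√5/25025 ≈ 0.78613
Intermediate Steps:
v(k) = √2*√k (v(k) = √(2*k) = √2*√k)
Q = 143/4399 (Q = 1/((-8*(-1/26) + 5*(1/11)) + 30) = 1/((4/13 + 5/11) + 30) = 1/(109/143 + 30) = 1/(4399/143) = 143/4399 ≈ 0.032507)
v(10)/((Q*175)) = (√2*√10)/(((143/4399)*175)) = (2*√5)/(25025/4399) = (2*√5)*(4399/25025) = 8798*√5/25025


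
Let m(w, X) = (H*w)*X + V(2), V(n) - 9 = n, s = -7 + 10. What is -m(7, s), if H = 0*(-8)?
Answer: -11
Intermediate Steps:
s = 3
V(n) = 9 + n
H = 0
m(w, X) = 11 (m(w, X) = (0*w)*X + (9 + 2) = 0*X + 11 = 0 + 11 = 11)
-m(7, s) = -1*11 = -11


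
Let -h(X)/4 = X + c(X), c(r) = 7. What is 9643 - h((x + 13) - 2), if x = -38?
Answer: 9563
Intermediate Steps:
h(X) = -28 - 4*X (h(X) = -4*(X + 7) = -4*(7 + X) = -28 - 4*X)
9643 - h((x + 13) - 2) = 9643 - (-28 - 4*((-38 + 13) - 2)) = 9643 - (-28 - 4*(-25 - 2)) = 9643 - (-28 - 4*(-27)) = 9643 - (-28 + 108) = 9643 - 1*80 = 9643 - 80 = 9563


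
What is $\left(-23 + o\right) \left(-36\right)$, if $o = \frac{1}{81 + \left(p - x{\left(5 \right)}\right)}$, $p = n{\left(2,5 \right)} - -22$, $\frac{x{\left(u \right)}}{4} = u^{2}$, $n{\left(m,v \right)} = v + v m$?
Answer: $826$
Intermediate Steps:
$n{\left(m,v \right)} = v + m v$
$x{\left(u \right)} = 4 u^{2}$
$p = 37$ ($p = 5 \left(1 + 2\right) - -22 = 5 \cdot 3 + 22 = 15 + 22 = 37$)
$o = \frac{1}{18}$ ($o = \frac{1}{81 + \left(37 - 4 \cdot 5^{2}\right)} = \frac{1}{81 + \left(37 - 4 \cdot 25\right)} = \frac{1}{81 + \left(37 - 100\right)} = \frac{1}{81 - 63} = \frac{1}{18} \approx 0.055556$)
$\left(-23 + o\right) \left(-36\right) = \left(-23 + \frac{1}{18}\right) \left(-36\right) = \left(- \frac{413}{18}\right) \left(-36\right) = 826$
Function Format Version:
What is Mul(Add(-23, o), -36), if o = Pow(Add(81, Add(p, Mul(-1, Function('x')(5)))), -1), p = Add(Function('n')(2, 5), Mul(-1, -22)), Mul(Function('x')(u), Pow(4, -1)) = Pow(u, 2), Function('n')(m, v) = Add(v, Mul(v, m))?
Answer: 826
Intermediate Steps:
Function('n')(m, v) = Add(v, Mul(m, v))
Function('x')(u) = Mul(4, Pow(u, 2))
p = 37 (p = Add(Mul(5, Add(1, 2)), Mul(-1, -22)) = Add(Mul(5, 3), 22) = Add(15, 22) = 37)
o = Rational(1, 18) (o = Pow(Add(81, Add(37, Mul(-1, Mul(4, Pow(5, 2))))), -1) = Pow(Add(81, Add(37, Mul(-1, Mul(4, 25)))), -1) = Pow(Add(81, Add(37, Mul(-1, 100))), -1) = Pow(Add(81, Add(37, -100)), -1) = Pow(Add(81, -63), -1) = Pow(18, -1) = Rational(1, 18) ≈ 0.055556)
Mul(Add(-23, o), -36) = Mul(Add(-23, Rational(1, 18)), -36) = Mul(Rational(-413, 18), -36) = 826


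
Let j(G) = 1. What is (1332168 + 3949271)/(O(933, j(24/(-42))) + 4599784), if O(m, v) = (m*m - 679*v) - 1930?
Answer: 5281439/5467664 ≈ 0.96594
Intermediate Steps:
O(m, v) = -1930 + m**2 - 679*v (O(m, v) = (m**2 - 679*v) - 1930 = -1930 + m**2 - 679*v)
(1332168 + 3949271)/(O(933, j(24/(-42))) + 4599784) = (1332168 + 3949271)/((-1930 + 933**2 - 679*1) + 4599784) = 5281439/((-1930 + 870489 - 679) + 4599784) = 5281439/(867880 + 4599784) = 5281439/5467664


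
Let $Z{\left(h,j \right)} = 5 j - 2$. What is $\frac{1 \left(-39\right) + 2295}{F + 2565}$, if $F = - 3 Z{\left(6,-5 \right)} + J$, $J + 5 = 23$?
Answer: $\frac{94}{111} \approx 0.84685$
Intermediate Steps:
$Z{\left(h,j \right)} = -2 + 5 j$
$J = 18$ ($J = -5 + 23 = 18$)
$F = 99$ ($F = - 3 \left(-2 + 5 \left(-5\right)\right) + 18 = - 3 \left(-2 - 25\right) + 18 = \left(-3\right) \left(-27\right) + 18 = 81 + 18 = 99$)
$\frac{1 \left(-39\right) + 2295}{F + 2565} = \frac{1 \left(-39\right) + 2295}{99 + 2565} = \frac{-39 + 2295}{2664} = 2256 \cdot \frac{1}{2664} = \frac{94}{111}$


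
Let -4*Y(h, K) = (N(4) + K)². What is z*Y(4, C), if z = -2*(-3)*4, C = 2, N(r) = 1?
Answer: -54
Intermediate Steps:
z = 24 (z = 6*4 = 24)
Y(h, K) = -(1 + K)²/4
z*Y(4, C) = 24*(-(1 + 2)²/4) = 24*(-¼*3²) = 24*(-¼*9) = 24*(-9/4) = -54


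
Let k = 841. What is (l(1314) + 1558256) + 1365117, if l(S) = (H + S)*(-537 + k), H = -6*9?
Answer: 3306413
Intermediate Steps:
H = -54
l(S) = -16416 + 304*S (l(S) = (-54 + S)*(-537 + 841) = (-54 + S)*304 = -16416 + 304*S)
(l(1314) + 1558256) + 1365117 = ((-16416 + 304*1314) + 1558256) + 1365117 = ((-16416 + 399456) + 1558256) + 1365117 = (383040 + 1558256) + 1365117 = 1941296 + 1365117 = 3306413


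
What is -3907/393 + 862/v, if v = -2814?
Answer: -1888844/184317 ≈ -10.248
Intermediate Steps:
-3907/393 + 862/v = -3907/393 + 862/(-2814) = -3907*1/393 + 862*(-1/2814) = -3907/393 - 431/1407 = -1888844/184317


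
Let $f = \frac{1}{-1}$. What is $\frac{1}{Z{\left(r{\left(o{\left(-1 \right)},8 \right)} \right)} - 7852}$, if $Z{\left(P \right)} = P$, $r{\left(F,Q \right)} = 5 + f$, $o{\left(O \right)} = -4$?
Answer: $- \frac{1}{7848} \approx -0.00012742$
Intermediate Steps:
$f = -1$
$r{\left(F,Q \right)} = 4$ ($r{\left(F,Q \right)} = 5 - 1 = 4$)
$\frac{1}{Z{\left(r{\left(o{\left(-1 \right)},8 \right)} \right)} - 7852} = \frac{1}{4 - 7852} = \frac{1}{-7848} = - \frac{1}{7848}$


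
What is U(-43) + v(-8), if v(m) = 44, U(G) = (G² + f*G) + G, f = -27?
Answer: 3011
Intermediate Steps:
U(G) = G² - 26*G (U(G) = (G² - 27*G) + G = G² - 26*G)
U(-43) + v(-8) = -43*(-26 - 43) + 44 = -43*(-69) + 44 = 2967 + 44 = 3011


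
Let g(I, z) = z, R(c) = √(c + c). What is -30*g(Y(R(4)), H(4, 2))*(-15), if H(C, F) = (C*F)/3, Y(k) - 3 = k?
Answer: 1200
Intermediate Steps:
R(c) = √2*√c (R(c) = √(2*c) = √2*√c)
Y(k) = 3 + k
H(C, F) = C*F/3 (H(C, F) = (C*F)*(⅓) = C*F/3)
-30*g(Y(R(4)), H(4, 2))*(-15) = -10*4*2*(-15) = -30*8/3*(-15) = -80*(-15) = 1200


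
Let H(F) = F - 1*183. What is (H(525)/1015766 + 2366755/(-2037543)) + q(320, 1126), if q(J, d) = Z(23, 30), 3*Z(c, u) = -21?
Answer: -8445520370095/1034833451469 ≈ -8.1612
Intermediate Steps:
H(F) = -183 + F (H(F) = F - 183 = -183 + F)
Z(c, u) = -7 (Z(c, u) = (1/3)*(-21) = -7)
q(J, d) = -7
(H(525)/1015766 + 2366755/(-2037543)) + q(320, 1126) = ((-183 + 525)/1015766 + 2366755/(-2037543)) - 7 = (342*(1/1015766) + 2366755*(-1/2037543)) - 7 = (171/507883 - 2366755/2037543) - 7 = -1201686209812/1034833451469 - 7 = -8445520370095/1034833451469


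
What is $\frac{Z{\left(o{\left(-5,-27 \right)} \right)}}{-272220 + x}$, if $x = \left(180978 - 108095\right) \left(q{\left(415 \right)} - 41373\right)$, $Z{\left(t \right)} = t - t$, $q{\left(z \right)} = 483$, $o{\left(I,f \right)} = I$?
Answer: $0$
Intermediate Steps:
$Z{\left(t \right)} = 0$
$x = -2980185870$ ($x = \left(180978 - 108095\right) \left(483 - 41373\right) = 72883 \left(-40890\right) = -2980185870$)
$\frac{Z{\left(o{\left(-5,-27 \right)} \right)}}{-272220 + x} = \frac{0}{-272220 - 2980185870} = \frac{0}{-2980458090} = 0 \left(- \frac{1}{2980458090}\right) = 0$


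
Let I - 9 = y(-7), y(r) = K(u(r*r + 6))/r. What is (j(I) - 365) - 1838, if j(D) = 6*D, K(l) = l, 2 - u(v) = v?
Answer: -14725/7 ≈ -2103.6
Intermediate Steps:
u(v) = 2 - v
y(r) = (-4 - r²)/r (y(r) = (2 - (r*r + 6))/r = (2 - (r² + 6))/r = (2 - (6 + r²))/r = (2 + (-6 - r²))/r = (-4 - r²)/r)
I = 116/7 (I = 9 + (-1*(-7) - 4/(-7)) = 9 + (7 - 4*(-⅐)) = 9 + (7 + 4/7) = 9 + 53/7 = 116/7 ≈ 16.571)
(j(I) - 365) - 1838 = (6*(116/7) - 365) - 1838 = (696/7 - 365) - 1838 = -1859/7 - 1838 = -14725/7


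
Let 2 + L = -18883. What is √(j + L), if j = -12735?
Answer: 2*I*√7905 ≈ 177.82*I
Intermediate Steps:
L = -18885 (L = -2 - 18883 = -18885)
√(j + L) = √(-12735 - 18885) = √(-31620) = 2*I*√7905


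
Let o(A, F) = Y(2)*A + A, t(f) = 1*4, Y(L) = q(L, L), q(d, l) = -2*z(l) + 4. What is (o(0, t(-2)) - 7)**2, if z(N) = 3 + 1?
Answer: 49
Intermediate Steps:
z(N) = 4
q(d, l) = -4 (q(d, l) = -2*4 + 4 = -8 + 4 = -4)
Y(L) = -4
t(f) = 4
o(A, F) = -3*A (o(A, F) = -4*A + A = -3*A)
(o(0, t(-2)) - 7)**2 = (-3*0 - 7)**2 = (0 - 7)**2 = (-7)**2 = 49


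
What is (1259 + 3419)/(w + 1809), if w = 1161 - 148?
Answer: 2339/1411 ≈ 1.6577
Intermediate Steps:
w = 1013
(1259 + 3419)/(w + 1809) = (1259 + 3419)/(1013 + 1809) = 4678/2822 = 4678*(1/2822) = 2339/1411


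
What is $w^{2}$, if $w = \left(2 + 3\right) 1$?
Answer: $25$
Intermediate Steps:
$w = 5$ ($w = 5 \cdot 1 = 5$)
$w^{2} = 5^{2} = 25$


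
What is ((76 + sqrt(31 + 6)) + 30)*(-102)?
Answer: -10812 - 102*sqrt(37) ≈ -11432.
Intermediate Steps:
((76 + sqrt(31 + 6)) + 30)*(-102) = ((76 + sqrt(37)) + 30)*(-102) = (106 + sqrt(37))*(-102) = -10812 - 102*sqrt(37)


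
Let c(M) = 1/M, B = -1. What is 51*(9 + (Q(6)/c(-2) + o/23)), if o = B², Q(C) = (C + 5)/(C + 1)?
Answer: 48450/161 ≈ 300.93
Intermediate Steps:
Q(C) = (5 + C)/(1 + C)
c(M) = 1/M
o = 1 (o = (-1)² = 1)
51*(9 + (Q(6)/c(-2) + o/23)) = 51*(9 + (((5 + 6)/(1 + 6))/(1/(-2)) + 1/23)) = 51*(9 + ((11/7)/(-½) + 1*(1/23))) = 51*(9 + (((⅐)*11)*(-2) + 1/23)) = 51*(9 + ((11/7)*(-2) + 1/23)) = 51*(9 + (-22/7 + 1/23)) = 51*(9 - 499/161) = 51*(950/161) = 48450/161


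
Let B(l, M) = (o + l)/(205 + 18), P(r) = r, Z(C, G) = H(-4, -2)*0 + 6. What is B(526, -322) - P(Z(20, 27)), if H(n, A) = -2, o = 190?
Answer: -622/223 ≈ -2.7892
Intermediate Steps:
Z(C, G) = 6 (Z(C, G) = -2*0 + 6 = 0 + 6 = 6)
B(l, M) = 190/223 + l/223 (B(l, M) = (190 + l)/(205 + 18) = (190 + l)/223 = (190 + l)*(1/223) = 190/223 + l/223)
B(526, -322) - P(Z(20, 27)) = (190/223 + (1/223)*526) - 1*6 = (190/223 + 526/223) - 6 = 716/223 - 6 = -622/223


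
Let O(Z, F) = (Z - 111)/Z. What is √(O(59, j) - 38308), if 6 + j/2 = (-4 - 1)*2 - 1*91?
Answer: 144*I*√6431/59 ≈ 195.73*I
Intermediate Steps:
j = -214 (j = -12 + 2*((-4 - 1)*2 - 1*91) = -12 + 2*(-5*2 - 91) = -12 + 2*(-10 - 91) = -12 + 2*(-101) = -12 - 202 = -214)
O(Z, F) = (-111 + Z)/Z
√(O(59, j) - 38308) = √((-111 + 59)/59 - 38308) = √((1/59)*(-52) - 38308) = √(-52/59 - 38308) = √(-2260224/59) = 144*I*√6431/59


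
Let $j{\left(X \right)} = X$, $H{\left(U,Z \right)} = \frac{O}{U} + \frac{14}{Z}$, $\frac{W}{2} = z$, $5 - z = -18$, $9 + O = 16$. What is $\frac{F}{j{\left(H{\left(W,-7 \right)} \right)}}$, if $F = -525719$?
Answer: $\frac{24183074}{85} \approx 2.8451 \cdot 10^{5}$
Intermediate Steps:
$O = 7$ ($O = -9 + 16 = 7$)
$z = 23$ ($z = 5 - -18 = 5 + 18 = 23$)
$W = 46$ ($W = 2 \cdot 23 = 46$)
$H{\left(U,Z \right)} = \frac{7}{U} + \frac{14}{Z}$
$\frac{F}{j{\left(H{\left(W,-7 \right)} \right)}} = - \frac{525719}{\frac{7}{46} + \frac{14}{-7}} = - \frac{525719}{7 \cdot \frac{1}{46} + 14 \left(- \frac{1}{7}\right)} = - \frac{525719}{\frac{7}{46} - 2} = - \frac{525719}{- \frac{85}{46}} = \left(-525719\right) \left(- \frac{46}{85}\right) = \frac{24183074}{85}$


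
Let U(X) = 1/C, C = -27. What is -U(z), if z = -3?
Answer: 1/27 ≈ 0.037037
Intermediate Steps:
U(X) = -1/27 (U(X) = 1/(-27) = -1/27)
-U(z) = -1*(-1/27) = 1/27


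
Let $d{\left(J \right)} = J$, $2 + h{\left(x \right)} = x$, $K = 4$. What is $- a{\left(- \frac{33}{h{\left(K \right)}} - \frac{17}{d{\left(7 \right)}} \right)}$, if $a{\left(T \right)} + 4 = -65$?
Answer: $69$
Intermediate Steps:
$h{\left(x \right)} = -2 + x$
$a{\left(T \right)} = -69$ ($a{\left(T \right)} = -4 - 65 = -69$)
$- a{\left(- \frac{33}{h{\left(K \right)}} - \frac{17}{d{\left(7 \right)}} \right)} = \left(-1\right) \left(-69\right) = 69$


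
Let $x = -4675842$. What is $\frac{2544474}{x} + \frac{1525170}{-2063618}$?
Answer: $- \frac{1031856357506}{804095976363} \approx -1.2833$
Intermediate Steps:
$\frac{2544474}{x} + \frac{1525170}{-2063618} = \frac{2544474}{-4675842} + \frac{1525170}{-2063618} = 2544474 \left(- \frac{1}{4675842}\right) + 1525170 \left(- \frac{1}{2063618}\right) = - \frac{424079}{779307} - \frac{762585}{1031809} = - \frac{1031856357506}{804095976363}$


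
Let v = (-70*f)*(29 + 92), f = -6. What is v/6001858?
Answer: 25410/3000929 ≈ 0.0084674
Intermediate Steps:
v = 50820 (v = (-70*(-6))*(29 + 92) = 420*121 = 50820)
v/6001858 = 50820/6001858 = 50820*(1/6001858) = 25410/3000929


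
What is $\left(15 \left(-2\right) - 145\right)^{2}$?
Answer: $30625$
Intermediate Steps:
$\left(15 \left(-2\right) - 145\right)^{2} = \left(-30 - 145\right)^{2} = \left(-175\right)^{2} = 30625$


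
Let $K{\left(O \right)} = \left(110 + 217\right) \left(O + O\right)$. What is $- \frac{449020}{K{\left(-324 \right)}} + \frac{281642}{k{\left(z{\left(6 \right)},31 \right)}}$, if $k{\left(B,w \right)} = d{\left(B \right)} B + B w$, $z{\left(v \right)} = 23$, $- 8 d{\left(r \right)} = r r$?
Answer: $- \frac{118632122399}{342370962} \approx -346.5$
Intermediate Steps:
$d{\left(r \right)} = - \frac{r^{2}}{8}$ ($d{\left(r \right)} = - \frac{r r}{8} = - \frac{r^{2}}{8}$)
$K{\left(O \right)} = 654 O$ ($K{\left(O \right)} = 327 \cdot 2 O = 654 O$)
$k{\left(B,w \right)} = - \frac{B^{3}}{8} + B w$ ($k{\left(B,w \right)} = - \frac{B^{2}}{8} B + B w = - \frac{B^{3}}{8} + B w$)
$- \frac{449020}{K{\left(-324 \right)}} + \frac{281642}{k{\left(z{\left(6 \right)},31 \right)}} = - \frac{449020}{654 \left(-324\right)} + \frac{281642}{23 \left(31 - \frac{23^{2}}{8}\right)} = - \frac{449020}{-211896} + \frac{281642}{23 \left(31 - \frac{529}{8}\right)} = \left(-449020\right) \left(- \frac{1}{211896}\right) + \frac{281642}{23 \left(31 - \frac{529}{8}\right)} = \frac{112255}{52974} + \frac{281642}{23 \left(- \frac{281}{8}\right)} = \frac{112255}{52974} + \frac{281642}{- \frac{6463}{8}} = \frac{112255}{52974} + 281642 \left(- \frac{8}{6463}\right) = \frac{112255}{52974} - \frac{2253136}{6463} = - \frac{118632122399}{342370962}$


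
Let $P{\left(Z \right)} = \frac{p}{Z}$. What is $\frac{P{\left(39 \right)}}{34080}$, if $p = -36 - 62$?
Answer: $- \frac{49}{664560} \approx -7.3733 \cdot 10^{-5}$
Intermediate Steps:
$p = -98$
$P{\left(Z \right)} = - \frac{98}{Z}$
$\frac{P{\left(39 \right)}}{34080} = \frac{\left(-98\right) \frac{1}{39}}{34080} = \left(-98\right) \frac{1}{39} \cdot \frac{1}{34080} = \left(- \frac{98}{39}\right) \frac{1}{34080} = - \frac{49}{664560}$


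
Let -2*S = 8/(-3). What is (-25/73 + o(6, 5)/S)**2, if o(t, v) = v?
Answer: 990025/85264 ≈ 11.611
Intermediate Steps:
S = 4/3 (S = -4/(-3) = -4*(-1)/3 = -1/2*(-8/3) = 4/3 ≈ 1.3333)
(-25/73 + o(6, 5)/S)**2 = (-25/73 + 5/(4/3))**2 = (-25*1/73 + 5*(3/4))**2 = (-25/73 + 15/4)**2 = (995/292)**2 = 990025/85264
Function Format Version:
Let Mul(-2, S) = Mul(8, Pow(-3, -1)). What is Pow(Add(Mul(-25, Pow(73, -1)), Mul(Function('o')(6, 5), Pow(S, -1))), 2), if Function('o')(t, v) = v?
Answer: Rational(990025, 85264) ≈ 11.611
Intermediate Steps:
S = Rational(4, 3) (S = Mul(Rational(-1, 2), Mul(8, Pow(-3, -1))) = Mul(Rational(-1, 2), Mul(8, Rational(-1, 3))) = Mul(Rational(-1, 2), Rational(-8, 3)) = Rational(4, 3) ≈ 1.3333)
Pow(Add(Mul(-25, Pow(73, -1)), Mul(Function('o')(6, 5), Pow(S, -1))), 2) = Pow(Add(Mul(-25, Pow(73, -1)), Mul(5, Pow(Rational(4, 3), -1))), 2) = Pow(Add(Mul(-25, Rational(1, 73)), Mul(5, Rational(3, 4))), 2) = Pow(Add(Rational(-25, 73), Rational(15, 4)), 2) = Pow(Rational(995, 292), 2) = Rational(990025, 85264)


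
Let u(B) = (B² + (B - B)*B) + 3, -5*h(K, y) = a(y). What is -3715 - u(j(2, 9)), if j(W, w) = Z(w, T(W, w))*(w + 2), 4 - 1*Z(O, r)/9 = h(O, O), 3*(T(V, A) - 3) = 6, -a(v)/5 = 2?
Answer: -42922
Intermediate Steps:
a(v) = -10 (a(v) = -5*2 = -10)
T(V, A) = 5 (T(V, A) = 3 + (⅓)*6 = 3 + 2 = 5)
h(K, y) = 2 (h(K, y) = -⅕*(-10) = 2)
Z(O, r) = 18 (Z(O, r) = 36 - 9*2 = 36 - 18 = 18)
j(W, w) = 36 + 18*w (j(W, w) = 18*(w + 2) = 18*(2 + w) = 36 + 18*w)
u(B) = 3 + B² (u(B) = (B² + 0*B) + 3 = (B² + 0) + 3 = B² + 3 = 3 + B²)
-3715 - u(j(2, 9)) = -3715 - (3 + (36 + 18*9)²) = -3715 - (3 + (36 + 162)²) = -3715 - (3 + 198²) = -3715 - (3 + 39204) = -3715 - 1*39207 = -3715 - 39207 = -42922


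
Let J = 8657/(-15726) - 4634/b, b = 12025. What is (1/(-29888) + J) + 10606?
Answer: 29969777152525729/2825987361600 ≈ 10605.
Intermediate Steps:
J = -176974709/189105150 (J = 8657/(-15726) - 4634/12025 = 8657*(-1/15726) - 4634*1/12025 = -8657/15726 - 4634/12025 = -176974709/189105150 ≈ -0.93585)
(1/(-29888) + J) + 10606 = (1/(-29888) - 176974709/189105150) + 10606 = (-1/29888 - 176974709/189105150) + 10606 = -2644804603871/2825987361600 + 10606 = 29969777152525729/2825987361600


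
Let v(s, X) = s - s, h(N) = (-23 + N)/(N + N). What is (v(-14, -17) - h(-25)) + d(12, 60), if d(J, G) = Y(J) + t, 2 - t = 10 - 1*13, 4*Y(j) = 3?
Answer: 479/100 ≈ 4.7900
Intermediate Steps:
h(N) = (-23 + N)/(2*N) (h(N) = (-23 + N)/((2*N)) = (-23 + N)*(1/(2*N)) = (-23 + N)/(2*N))
Y(j) = ¾ (Y(j) = (¼)*3 = ¾)
v(s, X) = 0
t = 5 (t = 2 - (10 - 1*13) = 2 - (10 - 13) = 2 - 1*(-3) = 2 + 3 = 5)
d(J, G) = 23/4 (d(J, G) = ¾ + 5 = 23/4)
(v(-14, -17) - h(-25)) + d(12, 60) = (0 - (-23 - 25)/(2*(-25))) + 23/4 = (0 - (-1)*(-48)/(2*25)) + 23/4 = (0 - 1*24/25) + 23/4 = (0 - 24/25) + 23/4 = -24/25 + 23/4 = 479/100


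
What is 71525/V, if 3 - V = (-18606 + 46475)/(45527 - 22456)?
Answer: 1650153275/41344 ≈ 39913.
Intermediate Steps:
V = 41344/23071 (V = 3 - (-18606 + 46475)/(45527 - 22456) = 3 - 27869/23071 = 41344/23071 ≈ 1.7920)
71525/V = 71525/(41344/23071) = 71525*(23071/41344) = 1650153275/41344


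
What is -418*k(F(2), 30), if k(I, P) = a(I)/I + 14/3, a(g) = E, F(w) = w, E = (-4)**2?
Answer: -15884/3 ≈ -5294.7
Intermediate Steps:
E = 16
a(g) = 16
k(I, P) = 14/3 + 16/I (k(I, P) = 16/I + 14/3 = 14/3 + 16/I)
-418*k(F(2), 30) = -418*(14/3 + 16/2) = -418*(14/3 + 16*(1/2)) = -418*(14/3 + 8) = -418*38/3 = -15884/3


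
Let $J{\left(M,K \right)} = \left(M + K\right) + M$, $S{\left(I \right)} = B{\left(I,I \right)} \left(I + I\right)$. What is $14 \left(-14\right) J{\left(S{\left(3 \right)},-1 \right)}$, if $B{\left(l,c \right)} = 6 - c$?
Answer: $-6860$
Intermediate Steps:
$S{\left(I \right)} = 2 I \left(6 - I\right)$ ($S{\left(I \right)} = \left(6 - I\right) \left(I + I\right) = \left(6 - I\right) 2 I = 2 I \left(6 - I\right)$)
$J{\left(M,K \right)} = K + 2 M$ ($J{\left(M,K \right)} = \left(K + M\right) + M = K + 2 M$)
$14 \left(-14\right) J{\left(S{\left(3 \right)},-1 \right)} = 14 \left(-14\right) \left(-1 + 2 \cdot 2 \cdot 3 \left(6 - 3\right)\right) = - 196 \left(-1 + 2 \cdot 2 \cdot 3 \left(6 - 3\right)\right) = - 196 \left(-1 + 2 \cdot 2 \cdot 3 \cdot 3\right) = - 196 \left(-1 + 2 \cdot 18\right) = - 196 \left(-1 + 36\right) = \left(-196\right) 35 = -6860$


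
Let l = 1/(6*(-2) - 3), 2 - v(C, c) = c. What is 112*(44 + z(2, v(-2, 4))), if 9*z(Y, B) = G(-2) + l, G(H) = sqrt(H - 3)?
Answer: 665168/135 + 112*I*sqrt(5)/9 ≈ 4927.2 + 27.827*I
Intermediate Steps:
v(C, c) = 2 - c
l = -1/15 (l = 1/(-12 - 3) = 1/(-15) = -1/15 ≈ -0.066667)
G(H) = sqrt(-3 + H)
z(Y, B) = -1/135 + I*sqrt(5)/9 (z(Y, B) = (sqrt(-3 - 2) - 1/15)/9 = (sqrt(-5) - 1/15)/9 = (I*sqrt(5) - 1/15)/9 = (-1/15 + I*sqrt(5))/9 = -1/135 + I*sqrt(5)/9)
112*(44 + z(2, v(-2, 4))) = 112*(44 + (-1/135 + I*sqrt(5)/9)) = 112*(5939/135 + I*sqrt(5)/9) = 665168/135 + 112*I*sqrt(5)/9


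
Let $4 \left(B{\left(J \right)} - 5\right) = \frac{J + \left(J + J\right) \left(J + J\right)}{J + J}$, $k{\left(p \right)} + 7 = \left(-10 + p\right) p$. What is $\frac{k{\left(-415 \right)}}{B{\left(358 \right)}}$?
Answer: $\frac{1410944}{1473} \approx 957.87$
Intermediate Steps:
$k{\left(p \right)} = -7 + p \left(-10 + p\right)$ ($k{\left(p \right)} = -7 + \left(-10 + p\right) p = -7 + p \left(-10 + p\right)$)
$B{\left(J \right)} = 5 + \frac{J + 4 J^{2}}{8 J}$ ($B{\left(J \right)} = 5 + \frac{\left(J + \left(J + J\right) \left(J + J\right)\right) \frac{1}{J + J}}{4} = 5 + \frac{\left(J + 2 J 2 J\right) \frac{1}{2 J}}{4} = 5 + \frac{\left(J + 4 J^{2}\right) \frac{1}{2 J}}{4} = 5 + \frac{\frac{1}{2} \frac{1}{J} \left(J + 4 J^{2}\right)}{4} = 5 + \frac{J + 4 J^{2}}{8 J}$)
$\frac{k{\left(-415 \right)}}{B{\left(358 \right)}} = \frac{-7 + \left(-415\right)^{2} - -4150}{\frac{41}{8} + \frac{1}{2} \cdot 358} = \frac{-7 + 172225 + 4150}{\frac{41}{8} + 179} = \frac{176368}{\frac{1473}{8}} = 176368 \cdot \frac{8}{1473} = \frac{1410944}{1473}$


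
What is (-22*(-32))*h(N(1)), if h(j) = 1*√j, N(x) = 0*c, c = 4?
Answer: 0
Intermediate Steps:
N(x) = 0 (N(x) = 0*4 = 0)
h(j) = √j
(-22*(-32))*h(N(1)) = (-22*(-32))*√0 = 704*0 = 0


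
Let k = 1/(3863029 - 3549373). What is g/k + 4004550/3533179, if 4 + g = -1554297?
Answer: -1722480708463411074/3533179 ≈ -4.8752e+11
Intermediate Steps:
g = -1554301 (g = -4 - 1554297 = -1554301)
k = 1/313656 ≈ 3.1882e-6
g/k + 4004550/3533179 = -1554301/1/313656 + 4004550/3533179 = -1554301*313656 + 4004550*(1/3533179) = -487515834456 + 4004550/3533179 = -1722480708463411074/3533179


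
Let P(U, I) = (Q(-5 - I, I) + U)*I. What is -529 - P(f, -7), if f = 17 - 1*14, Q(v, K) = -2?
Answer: -522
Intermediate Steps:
f = 3 (f = 17 - 14 = 3)
P(U, I) = I*(-2 + U) (P(U, I) = (-2 + U)*I = I*(-2 + U))
-529 - P(f, -7) = -529 - (-7)*(-2 + 3) = -529 - (-7) = -529 - 1*(-7) = -529 + 7 = -522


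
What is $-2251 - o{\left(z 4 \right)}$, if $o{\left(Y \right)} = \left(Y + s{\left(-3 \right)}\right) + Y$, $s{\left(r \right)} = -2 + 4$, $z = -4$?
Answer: $-2221$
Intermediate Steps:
$s{\left(r \right)} = 2$
$o{\left(Y \right)} = 2 + 2 Y$ ($o{\left(Y \right)} = \left(Y + 2\right) + Y = \left(2 + Y\right) + Y = 2 + 2 Y$)
$-2251 - o{\left(z 4 \right)} = -2251 - \left(2 + 2 \left(\left(-4\right) 4\right)\right) = -2251 - \left(2 + 2 \left(-16\right)\right) = -2251 - \left(2 - 32\right) = -2251 - -30 = -2251 + 30 = -2221$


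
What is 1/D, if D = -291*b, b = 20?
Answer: -1/5820 ≈ -0.00017182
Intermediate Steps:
D = -5820 (D = -291*20 = -5820)
1/D = 1/(-5820) = -1/5820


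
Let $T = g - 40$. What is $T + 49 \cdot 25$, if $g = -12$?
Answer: $1173$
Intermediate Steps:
$T = -52$ ($T = -12 - 40 = -52$)
$T + 49 \cdot 25 = -52 + 49 \cdot 25 = -52 + 1225 = 1173$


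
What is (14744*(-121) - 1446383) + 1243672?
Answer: -1986735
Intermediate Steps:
(14744*(-121) - 1446383) + 1243672 = (-1784024 - 1446383) + 1243672 = -3230407 + 1243672 = -1986735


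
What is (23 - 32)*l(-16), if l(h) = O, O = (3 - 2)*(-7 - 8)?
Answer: 135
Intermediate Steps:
O = -15 (O = 1*(-15) = -15)
l(h) = -15
(23 - 32)*l(-16) = (23 - 32)*(-15) = -9*(-15) = 135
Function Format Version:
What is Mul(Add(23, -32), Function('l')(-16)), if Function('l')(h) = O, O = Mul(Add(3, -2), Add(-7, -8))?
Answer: 135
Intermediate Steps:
O = -15 (O = Mul(1, -15) = -15)
Function('l')(h) = -15
Mul(Add(23, -32), Function('l')(-16)) = Mul(Add(23, -32), -15) = Mul(-9, -15) = 135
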